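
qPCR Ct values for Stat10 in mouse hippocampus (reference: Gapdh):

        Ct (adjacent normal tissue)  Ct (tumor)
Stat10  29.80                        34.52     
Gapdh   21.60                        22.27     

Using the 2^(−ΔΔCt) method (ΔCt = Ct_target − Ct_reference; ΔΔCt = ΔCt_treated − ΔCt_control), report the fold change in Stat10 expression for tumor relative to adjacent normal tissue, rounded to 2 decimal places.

0.06

ΔCt(adjacent normal tissue) = 29.800 − 21.600 = 8.200
ΔCt(tumor) = 34.520 − 22.270 = 12.250
ΔΔCt = 12.250 − 8.200 = 4.050
Fold change = 2^(−4.050) = 0.060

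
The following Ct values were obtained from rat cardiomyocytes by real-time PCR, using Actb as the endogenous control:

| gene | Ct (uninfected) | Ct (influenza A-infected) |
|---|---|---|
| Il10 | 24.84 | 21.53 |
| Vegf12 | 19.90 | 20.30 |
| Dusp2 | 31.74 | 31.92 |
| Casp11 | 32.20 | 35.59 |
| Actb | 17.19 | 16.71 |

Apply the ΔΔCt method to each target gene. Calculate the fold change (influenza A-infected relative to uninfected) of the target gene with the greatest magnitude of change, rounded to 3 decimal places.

Il10: ΔΔCt = (21.53−16.71) − (24.84−17.19) = 4.82 − 7.65 = -2.83; fold change = 2^2.83 = 7.111
Vegf12: ΔΔCt = (20.30−16.71) − (19.90−17.19) = 3.59 − 2.71 = 0.88; fold change = 2^-0.88 = 0.543
Dusp2: ΔΔCt = (31.92−16.71) − (31.74−17.19) = 15.21 − 14.55 = 0.66; fold change = 2^-0.66 = 0.633
Casp11: ΔΔCt = (35.59−16.71) − (32.20−17.19) = 18.88 − 15.01 = 3.87; fold change = 2^-3.87 = 0.068
Casp11 has the largest |ΔΔCt| = 3.87.

0.068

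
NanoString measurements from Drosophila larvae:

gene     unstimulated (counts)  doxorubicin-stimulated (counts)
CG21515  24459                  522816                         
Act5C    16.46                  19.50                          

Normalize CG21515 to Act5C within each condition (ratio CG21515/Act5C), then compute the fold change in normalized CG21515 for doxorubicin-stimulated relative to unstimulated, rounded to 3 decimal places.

CG21515/Act5C (unstimulated) = 24459 / 16.46 = 1486
CG21515/Act5C (doxorubicin-stimulated) = 522816 / 19.50 = 26811
Fold change = 26811 / 1486 = 18.0429

18.043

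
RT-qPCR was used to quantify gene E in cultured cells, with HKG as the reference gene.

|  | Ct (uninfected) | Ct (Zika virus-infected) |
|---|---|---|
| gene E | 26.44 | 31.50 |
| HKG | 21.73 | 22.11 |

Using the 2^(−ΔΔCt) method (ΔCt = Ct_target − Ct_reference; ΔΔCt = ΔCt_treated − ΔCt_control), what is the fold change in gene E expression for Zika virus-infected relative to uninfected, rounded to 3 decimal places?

ΔCt(uninfected) = 26.440 − 21.730 = 4.710
ΔCt(Zika virus-infected) = 31.500 − 22.110 = 9.390
ΔΔCt = 9.390 − 4.710 = 4.680
Fold change = 2^(−4.680) = 0.0390

0.039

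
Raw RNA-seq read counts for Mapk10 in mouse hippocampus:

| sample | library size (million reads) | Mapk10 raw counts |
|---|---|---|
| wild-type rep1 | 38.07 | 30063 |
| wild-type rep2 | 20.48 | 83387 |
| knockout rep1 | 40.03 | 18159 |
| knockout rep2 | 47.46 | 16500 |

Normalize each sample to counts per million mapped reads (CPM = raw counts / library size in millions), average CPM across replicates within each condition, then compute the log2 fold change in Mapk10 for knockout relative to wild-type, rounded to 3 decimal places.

CPM(wild-type rep1) = 30063 / 38.07 = 789.6769
CPM(wild-type rep2) = 83387 / 20.48 = 4071.6309
CPM(knockout rep1) = 18159 / 40.03 = 453.6348
CPM(knockout rep2) = 16500 / 47.46 = 347.6612
mean CPM(wild-type) = 2430.6539; mean CPM(knockout) = 400.6480
Fold change = 400.6480 / 2430.6539 = 0.16483
log2(0.16483) = -2.6009

-2.601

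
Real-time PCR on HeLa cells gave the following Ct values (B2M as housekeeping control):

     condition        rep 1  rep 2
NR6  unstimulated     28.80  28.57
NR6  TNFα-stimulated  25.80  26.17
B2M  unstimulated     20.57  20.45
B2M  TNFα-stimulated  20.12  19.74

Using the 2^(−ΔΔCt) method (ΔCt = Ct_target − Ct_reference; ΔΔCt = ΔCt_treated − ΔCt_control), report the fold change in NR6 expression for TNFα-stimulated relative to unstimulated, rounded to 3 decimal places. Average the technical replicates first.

Mean Ct: NR6 unstimulated 28.685; NR6 TNFα-stimulated 25.985; B2M unstimulated 20.510; B2M TNFα-stimulated 19.930
ΔCt(unstimulated) = 28.685 − 20.510 = 8.175
ΔCt(TNFα-stimulated) = 25.985 − 19.930 = 6.055
ΔΔCt = 6.055 − 8.175 = -2.120
Fold change = 2^(−(-2.120)) = 2^2.120 = 4.3469

4.347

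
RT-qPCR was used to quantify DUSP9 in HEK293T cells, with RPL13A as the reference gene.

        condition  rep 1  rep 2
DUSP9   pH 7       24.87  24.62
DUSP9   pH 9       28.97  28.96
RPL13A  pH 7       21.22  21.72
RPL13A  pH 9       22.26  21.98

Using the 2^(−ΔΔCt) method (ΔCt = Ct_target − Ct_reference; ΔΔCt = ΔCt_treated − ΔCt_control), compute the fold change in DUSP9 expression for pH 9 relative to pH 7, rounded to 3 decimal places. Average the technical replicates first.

0.084

Mean Ct: DUSP9 pH 7 24.745; DUSP9 pH 9 28.965; RPL13A pH 7 21.470; RPL13A pH 9 22.120
ΔCt(pH 7) = 24.745 − 21.470 = 3.275
ΔCt(pH 9) = 28.965 − 22.120 = 6.845
ΔΔCt = 6.845 − 3.275 = 3.570
Fold change = 2^(−3.570) = 0.0842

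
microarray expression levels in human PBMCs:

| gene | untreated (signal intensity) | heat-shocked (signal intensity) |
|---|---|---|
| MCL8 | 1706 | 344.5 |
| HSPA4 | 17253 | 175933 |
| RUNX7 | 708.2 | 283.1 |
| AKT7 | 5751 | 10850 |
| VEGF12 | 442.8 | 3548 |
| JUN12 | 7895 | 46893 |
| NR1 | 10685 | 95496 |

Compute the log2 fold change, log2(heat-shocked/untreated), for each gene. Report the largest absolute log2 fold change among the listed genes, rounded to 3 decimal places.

log2(344.5/1706) = -2.308  (MCL8)
log2(175933/17253) = 3.350  (HSPA4)
log2(283.1/708.2) = -1.323  (RUNX7)
log2(10850/5751) = 0.916  (AKT7)
log2(3548/442.8) = 3.002  (VEGF12)
log2(46893/7895) = 2.570  (JUN12)
log2(95496/10685) = 3.160  (NR1)
The largest magnitude belongs to HSPA4.

3.350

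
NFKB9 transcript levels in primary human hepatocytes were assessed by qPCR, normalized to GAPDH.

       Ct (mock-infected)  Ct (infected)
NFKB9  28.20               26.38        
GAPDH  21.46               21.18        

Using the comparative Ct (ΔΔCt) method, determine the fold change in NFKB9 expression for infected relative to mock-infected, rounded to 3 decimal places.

ΔCt(mock-infected) = 28.200 − 21.460 = 6.740
ΔCt(infected) = 26.380 − 21.180 = 5.200
ΔΔCt = 5.200 − 6.740 = -1.540
Fold change = 2^(−(-1.540)) = 2^1.540 = 2.9079

2.908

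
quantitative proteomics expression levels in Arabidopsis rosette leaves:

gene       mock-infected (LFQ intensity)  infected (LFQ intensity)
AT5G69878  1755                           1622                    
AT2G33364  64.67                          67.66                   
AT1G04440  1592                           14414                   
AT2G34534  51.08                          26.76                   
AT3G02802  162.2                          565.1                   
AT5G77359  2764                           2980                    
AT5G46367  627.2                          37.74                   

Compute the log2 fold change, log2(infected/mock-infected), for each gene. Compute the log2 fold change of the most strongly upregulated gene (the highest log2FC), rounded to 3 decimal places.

3.179

log2(1622/1755) = -0.114  (AT5G69878)
log2(67.66/64.67) = 0.065  (AT2G33364)
log2(14414/1592) = 3.179  (AT1G04440)
log2(26.76/51.08) = -0.933  (AT2G34534)
log2(565.1/162.2) = 1.801  (AT3G02802)
log2(2980/2764) = 0.109  (AT5G77359)
log2(37.74/627.2) = -4.055  (AT5G46367)
AT1G04440 is most strongly upregulated.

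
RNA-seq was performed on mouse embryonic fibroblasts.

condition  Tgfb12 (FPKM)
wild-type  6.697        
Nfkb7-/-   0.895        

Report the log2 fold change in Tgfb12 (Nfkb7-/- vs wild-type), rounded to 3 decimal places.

Fold change = 0.895 / 6.697 = 0.1336
log2(0.1336) = -2.9036

-2.904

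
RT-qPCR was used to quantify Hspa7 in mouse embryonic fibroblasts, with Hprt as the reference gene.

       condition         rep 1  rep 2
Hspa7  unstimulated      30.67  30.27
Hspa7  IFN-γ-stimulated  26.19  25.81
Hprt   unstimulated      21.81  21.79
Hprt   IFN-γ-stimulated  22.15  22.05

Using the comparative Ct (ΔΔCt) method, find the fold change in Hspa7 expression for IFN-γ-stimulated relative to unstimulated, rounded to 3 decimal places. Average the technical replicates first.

27.284

Mean Ct: Hspa7 unstimulated 30.470; Hspa7 IFN-γ-stimulated 26.000; Hprt unstimulated 21.800; Hprt IFN-γ-stimulated 22.100
ΔCt(unstimulated) = 30.470 − 21.800 = 8.670
ΔCt(IFN-γ-stimulated) = 26.000 − 22.100 = 3.900
ΔΔCt = 3.900 − 8.670 = -4.770
Fold change = 2^(−(-4.770)) = 2^4.770 = 27.2843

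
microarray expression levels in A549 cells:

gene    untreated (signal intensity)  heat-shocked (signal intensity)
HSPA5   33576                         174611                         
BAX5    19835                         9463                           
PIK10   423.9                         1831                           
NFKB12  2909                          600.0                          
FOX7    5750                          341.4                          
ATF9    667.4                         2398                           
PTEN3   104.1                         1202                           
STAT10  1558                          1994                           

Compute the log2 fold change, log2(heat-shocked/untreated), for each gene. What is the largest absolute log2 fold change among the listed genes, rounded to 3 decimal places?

log2(174611/33576) = 2.379  (HSPA5)
log2(9463/19835) = -1.068  (BAX5)
log2(1831/423.9) = 2.111  (PIK10)
log2(600.0/2909) = -2.277  (NFKB12)
log2(341.4/5750) = -4.074  (FOX7)
log2(2398/667.4) = 1.845  (ATF9)
log2(1202/104.1) = 3.529  (PTEN3)
log2(1994/1558) = 0.356  (STAT10)
The largest magnitude belongs to FOX7.

4.074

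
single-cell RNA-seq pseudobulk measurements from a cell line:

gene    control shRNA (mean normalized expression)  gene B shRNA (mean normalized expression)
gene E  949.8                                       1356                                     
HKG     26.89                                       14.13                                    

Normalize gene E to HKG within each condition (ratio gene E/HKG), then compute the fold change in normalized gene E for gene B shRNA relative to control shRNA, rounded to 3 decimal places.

gene E/HKG (control shRNA) = 949.8 / 26.89 = 35.322
gene E/HKG (gene B shRNA) = 1356 / 14.13 = 95.966
Fold change = 95.966 / 35.322 = 2.7169

2.717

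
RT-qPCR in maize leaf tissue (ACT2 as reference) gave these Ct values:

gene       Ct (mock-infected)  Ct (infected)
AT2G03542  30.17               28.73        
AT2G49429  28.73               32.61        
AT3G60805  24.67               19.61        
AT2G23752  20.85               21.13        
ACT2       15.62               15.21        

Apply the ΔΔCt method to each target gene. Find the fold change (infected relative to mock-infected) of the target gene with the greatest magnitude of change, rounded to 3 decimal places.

25.107

AT2G03542: ΔΔCt = (28.73−15.21) − (30.17−15.62) = 13.52 − 14.55 = -1.03; fold change = 2^1.03 = 2.042
AT2G49429: ΔΔCt = (32.61−15.21) − (28.73−15.62) = 17.40 − 13.11 = 4.29; fold change = 2^-4.29 = 0.051
AT3G60805: ΔΔCt = (19.61−15.21) − (24.67−15.62) = 4.40 − 9.05 = -4.65; fold change = 2^4.65 = 25.107
AT2G23752: ΔΔCt = (21.13−15.21) − (20.85−15.62) = 5.92 − 5.23 = 0.69; fold change = 2^-0.69 = 0.620
AT3G60805 has the largest |ΔΔCt| = 4.65.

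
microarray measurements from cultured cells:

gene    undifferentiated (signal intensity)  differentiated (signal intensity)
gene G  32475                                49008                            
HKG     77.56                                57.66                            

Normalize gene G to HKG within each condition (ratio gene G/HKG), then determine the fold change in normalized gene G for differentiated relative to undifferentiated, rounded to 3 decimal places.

2.030

gene G/HKG (undifferentiated) = 32475 / 77.56 = 418.71
gene G/HKG (differentiated) = 49008 / 57.66 = 849.95
Fold change = 849.95 / 418.71 = 2.0299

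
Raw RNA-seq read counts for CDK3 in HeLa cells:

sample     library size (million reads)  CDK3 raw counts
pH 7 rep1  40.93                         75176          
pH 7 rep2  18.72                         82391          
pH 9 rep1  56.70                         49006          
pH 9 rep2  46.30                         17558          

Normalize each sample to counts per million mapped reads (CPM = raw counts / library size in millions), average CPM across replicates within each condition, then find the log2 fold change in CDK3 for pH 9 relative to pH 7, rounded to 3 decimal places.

-2.327

CPM(pH 7 rep1) = 75176 / 40.93 = 1836.6968
CPM(pH 7 rep2) = 82391 / 18.72 = 4401.2286
CPM(pH 9 rep1) = 49006 / 56.70 = 864.3034
CPM(pH 9 rep2) = 17558 / 46.30 = 379.2225
mean CPM(pH 7) = 3118.9627; mean CPM(pH 9) = 621.7629
Fold change = 621.7629 / 3118.9627 = 0.19935
log2(0.19935) = -2.3266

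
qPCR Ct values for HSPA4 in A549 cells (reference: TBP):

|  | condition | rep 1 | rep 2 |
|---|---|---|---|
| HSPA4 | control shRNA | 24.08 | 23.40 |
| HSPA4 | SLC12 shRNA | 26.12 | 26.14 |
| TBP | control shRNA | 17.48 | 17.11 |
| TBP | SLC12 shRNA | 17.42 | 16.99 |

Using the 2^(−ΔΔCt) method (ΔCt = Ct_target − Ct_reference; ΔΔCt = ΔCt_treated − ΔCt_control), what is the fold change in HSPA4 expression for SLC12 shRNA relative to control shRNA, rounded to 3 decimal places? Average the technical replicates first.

Mean Ct: HSPA4 control shRNA 23.740; HSPA4 SLC12 shRNA 26.130; TBP control shRNA 17.295; TBP SLC12 shRNA 17.205
ΔCt(control shRNA) = 23.740 − 17.295 = 6.445
ΔCt(SLC12 shRNA) = 26.130 − 17.205 = 8.925
ΔΔCt = 8.925 − 6.445 = 2.480
Fold change = 2^(−2.480) = 0.1792

0.179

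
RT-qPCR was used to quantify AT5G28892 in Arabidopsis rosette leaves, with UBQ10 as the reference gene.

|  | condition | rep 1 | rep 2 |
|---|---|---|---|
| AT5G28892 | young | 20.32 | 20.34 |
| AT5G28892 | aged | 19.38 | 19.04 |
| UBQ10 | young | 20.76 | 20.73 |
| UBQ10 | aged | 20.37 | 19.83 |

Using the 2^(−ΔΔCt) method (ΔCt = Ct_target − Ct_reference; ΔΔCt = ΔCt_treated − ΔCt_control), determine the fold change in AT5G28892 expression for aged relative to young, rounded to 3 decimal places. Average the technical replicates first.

Mean Ct: AT5G28892 young 20.330; AT5G28892 aged 19.210; UBQ10 young 20.745; UBQ10 aged 20.100
ΔCt(young) = 20.330 − 20.745 = -0.415
ΔCt(aged) = 19.210 − 20.100 = -0.890
ΔΔCt = -0.890 − (-0.415) = -0.475
Fold change = 2^(−(-0.475)) = 2^0.475 = 1.3899

1.390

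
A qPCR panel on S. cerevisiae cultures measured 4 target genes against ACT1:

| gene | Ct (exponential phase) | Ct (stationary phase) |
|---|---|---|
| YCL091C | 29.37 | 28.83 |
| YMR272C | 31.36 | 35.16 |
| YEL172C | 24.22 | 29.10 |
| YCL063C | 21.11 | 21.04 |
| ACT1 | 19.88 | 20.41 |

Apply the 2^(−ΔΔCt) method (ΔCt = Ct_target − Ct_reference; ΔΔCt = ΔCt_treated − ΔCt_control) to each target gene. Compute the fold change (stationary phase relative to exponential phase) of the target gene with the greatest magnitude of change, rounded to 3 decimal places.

0.049

YCL091C: ΔΔCt = (28.83−20.41) − (29.37−19.88) = 8.42 − 9.49 = -1.07; fold change = 2^1.07 = 2.099
YMR272C: ΔΔCt = (35.16−20.41) − (31.36−19.88) = 14.75 − 11.48 = 3.27; fold change = 2^-3.27 = 0.104
YEL172C: ΔΔCt = (29.10−20.41) − (24.22−19.88) = 8.69 − 4.34 = 4.35; fold change = 2^-4.35 = 0.049
YCL063C: ΔΔCt = (21.04−20.41) − (21.11−19.88) = 0.63 − 1.23 = -0.60; fold change = 2^0.60 = 1.516
YEL172C has the largest |ΔΔCt| = 4.35.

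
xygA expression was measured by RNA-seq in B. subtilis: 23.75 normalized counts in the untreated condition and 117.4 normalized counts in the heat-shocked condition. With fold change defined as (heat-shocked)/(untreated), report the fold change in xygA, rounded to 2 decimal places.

4.94

Fold change = 117.4 / 23.75 = 4.943
xygA is upregulated.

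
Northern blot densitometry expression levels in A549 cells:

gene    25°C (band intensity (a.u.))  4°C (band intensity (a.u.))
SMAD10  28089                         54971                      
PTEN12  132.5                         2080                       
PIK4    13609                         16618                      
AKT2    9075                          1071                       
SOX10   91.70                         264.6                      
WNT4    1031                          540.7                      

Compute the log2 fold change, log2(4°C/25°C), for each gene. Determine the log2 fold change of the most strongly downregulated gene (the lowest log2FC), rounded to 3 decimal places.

log2(54971/28089) = 0.969  (SMAD10)
log2(2080/132.5) = 3.973  (PTEN12)
log2(16618/13609) = 0.288  (PIK4)
log2(1071/9075) = -3.083  (AKT2)
log2(264.6/91.70) = 1.529  (SOX10)
log2(540.7/1031) = -0.931  (WNT4)
AKT2 is most strongly downregulated.

-3.083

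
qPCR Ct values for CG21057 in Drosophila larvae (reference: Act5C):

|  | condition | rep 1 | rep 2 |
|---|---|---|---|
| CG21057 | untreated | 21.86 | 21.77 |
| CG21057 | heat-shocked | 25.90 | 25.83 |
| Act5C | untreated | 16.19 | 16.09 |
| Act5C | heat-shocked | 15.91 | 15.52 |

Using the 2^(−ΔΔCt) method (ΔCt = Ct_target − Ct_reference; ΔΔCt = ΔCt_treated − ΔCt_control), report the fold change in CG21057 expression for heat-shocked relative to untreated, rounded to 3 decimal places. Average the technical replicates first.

Mean Ct: CG21057 untreated 21.815; CG21057 heat-shocked 25.865; Act5C untreated 16.140; Act5C heat-shocked 15.715
ΔCt(untreated) = 21.815 − 16.140 = 5.675
ΔCt(heat-shocked) = 25.865 − 15.715 = 10.150
ΔΔCt = 10.150 − 5.675 = 4.475
Fold change = 2^(−4.475) = 0.0450

0.045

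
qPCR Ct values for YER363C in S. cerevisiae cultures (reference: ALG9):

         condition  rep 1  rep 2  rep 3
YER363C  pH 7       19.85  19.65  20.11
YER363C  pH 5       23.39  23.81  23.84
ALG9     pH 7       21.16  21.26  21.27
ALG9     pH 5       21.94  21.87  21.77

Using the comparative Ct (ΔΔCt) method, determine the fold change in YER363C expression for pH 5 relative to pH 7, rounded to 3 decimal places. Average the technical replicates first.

Mean Ct: YER363C pH 7 19.870; YER363C pH 5 23.680; ALG9 pH 7 21.230; ALG9 pH 5 21.860
ΔCt(pH 7) = 19.870 − 21.230 = -1.360
ΔCt(pH 5) = 23.680 − 21.860 = 1.820
ΔΔCt = 1.820 − (-1.360) = 3.180
Fold change = 2^(−3.180) = 0.1103

0.110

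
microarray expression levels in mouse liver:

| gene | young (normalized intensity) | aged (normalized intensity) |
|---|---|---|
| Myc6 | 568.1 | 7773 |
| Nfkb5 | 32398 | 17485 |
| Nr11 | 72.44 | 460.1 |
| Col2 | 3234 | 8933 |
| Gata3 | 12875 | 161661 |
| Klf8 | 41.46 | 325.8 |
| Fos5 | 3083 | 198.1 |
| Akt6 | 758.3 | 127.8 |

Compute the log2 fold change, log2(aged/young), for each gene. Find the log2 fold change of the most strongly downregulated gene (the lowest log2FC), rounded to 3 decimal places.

-3.960

log2(7773/568.1) = 3.774  (Myc6)
log2(17485/32398) = -0.890  (Nfkb5)
log2(460.1/72.44) = 2.667  (Nr11)
log2(8933/3234) = 1.466  (Col2)
log2(161661/12875) = 3.650  (Gata3)
log2(325.8/41.46) = 2.974  (Klf8)
log2(198.1/3083) = -3.960  (Fos5)
log2(127.8/758.3) = -2.569  (Akt6)
Fos5 is most strongly downregulated.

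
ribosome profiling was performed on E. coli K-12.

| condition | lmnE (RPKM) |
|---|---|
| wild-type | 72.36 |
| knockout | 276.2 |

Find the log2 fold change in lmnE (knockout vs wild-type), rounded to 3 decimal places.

1.932

Fold change = 276.2 / 72.36 = 3.8170
log2(3.8170) = 1.9324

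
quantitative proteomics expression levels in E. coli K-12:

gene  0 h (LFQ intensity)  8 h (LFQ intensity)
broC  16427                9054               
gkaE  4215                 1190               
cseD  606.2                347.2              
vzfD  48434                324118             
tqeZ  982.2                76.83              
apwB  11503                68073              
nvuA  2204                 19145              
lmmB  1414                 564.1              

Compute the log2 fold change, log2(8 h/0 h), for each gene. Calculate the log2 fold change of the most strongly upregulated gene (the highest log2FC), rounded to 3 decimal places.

3.119

log2(9054/16427) = -0.859  (broC)
log2(1190/4215) = -1.825  (gkaE)
log2(347.2/606.2) = -0.804  (cseD)
log2(324118/48434) = 2.742  (vzfD)
log2(76.83/982.2) = -3.676  (tqeZ)
log2(68073/11503) = 2.565  (apwB)
log2(19145/2204) = 3.119  (nvuA)
log2(564.1/1414) = -1.326  (lmmB)
nvuA is most strongly upregulated.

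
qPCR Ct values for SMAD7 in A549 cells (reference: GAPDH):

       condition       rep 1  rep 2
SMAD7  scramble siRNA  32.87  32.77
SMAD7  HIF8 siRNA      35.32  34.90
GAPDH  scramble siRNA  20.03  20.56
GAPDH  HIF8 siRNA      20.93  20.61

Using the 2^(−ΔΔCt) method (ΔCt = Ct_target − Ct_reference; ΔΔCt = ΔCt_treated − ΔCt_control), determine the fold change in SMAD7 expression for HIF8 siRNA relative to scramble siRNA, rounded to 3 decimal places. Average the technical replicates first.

0.284

Mean Ct: SMAD7 scramble siRNA 32.820; SMAD7 HIF8 siRNA 35.110; GAPDH scramble siRNA 20.295; GAPDH HIF8 siRNA 20.770
ΔCt(scramble siRNA) = 32.820 − 20.295 = 12.525
ΔCt(HIF8 siRNA) = 35.110 − 20.770 = 14.340
ΔΔCt = 14.340 − 12.525 = 1.815
Fold change = 2^(−1.815) = 0.2842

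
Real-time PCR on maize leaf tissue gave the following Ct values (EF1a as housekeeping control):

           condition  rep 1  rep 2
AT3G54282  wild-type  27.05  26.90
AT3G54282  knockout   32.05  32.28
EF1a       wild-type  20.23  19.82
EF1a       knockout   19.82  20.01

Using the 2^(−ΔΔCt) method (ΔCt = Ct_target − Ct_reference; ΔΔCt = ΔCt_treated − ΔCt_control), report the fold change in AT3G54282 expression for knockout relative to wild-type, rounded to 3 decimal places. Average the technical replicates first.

Mean Ct: AT3G54282 wild-type 26.975; AT3G54282 knockout 32.165; EF1a wild-type 20.025; EF1a knockout 19.915
ΔCt(wild-type) = 26.975 − 20.025 = 6.950
ΔCt(knockout) = 32.165 − 19.915 = 12.250
ΔΔCt = 12.250 − 6.950 = 5.300
Fold change = 2^(−5.300) = 0.0254

0.025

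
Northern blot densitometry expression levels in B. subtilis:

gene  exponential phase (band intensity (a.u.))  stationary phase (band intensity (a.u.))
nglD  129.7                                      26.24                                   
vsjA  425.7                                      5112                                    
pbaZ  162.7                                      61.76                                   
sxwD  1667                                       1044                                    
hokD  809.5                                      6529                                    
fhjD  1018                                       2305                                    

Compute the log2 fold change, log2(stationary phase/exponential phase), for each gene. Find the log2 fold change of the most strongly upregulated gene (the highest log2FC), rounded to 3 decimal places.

3.586

log2(26.24/129.7) = -2.305  (nglD)
log2(5112/425.7) = 3.586  (vsjA)
log2(61.76/162.7) = -1.397  (pbaZ)
log2(1044/1667) = -0.675  (sxwD)
log2(6529/809.5) = 3.012  (hokD)
log2(2305/1018) = 1.179  (fhjD)
vsjA is most strongly upregulated.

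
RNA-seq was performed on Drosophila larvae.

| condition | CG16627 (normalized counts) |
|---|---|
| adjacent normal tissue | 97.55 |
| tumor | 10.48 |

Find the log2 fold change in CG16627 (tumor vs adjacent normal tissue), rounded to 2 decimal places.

Fold change = 10.48 / 97.55 = 0.1074
log2(0.1074) = -3.219

-3.22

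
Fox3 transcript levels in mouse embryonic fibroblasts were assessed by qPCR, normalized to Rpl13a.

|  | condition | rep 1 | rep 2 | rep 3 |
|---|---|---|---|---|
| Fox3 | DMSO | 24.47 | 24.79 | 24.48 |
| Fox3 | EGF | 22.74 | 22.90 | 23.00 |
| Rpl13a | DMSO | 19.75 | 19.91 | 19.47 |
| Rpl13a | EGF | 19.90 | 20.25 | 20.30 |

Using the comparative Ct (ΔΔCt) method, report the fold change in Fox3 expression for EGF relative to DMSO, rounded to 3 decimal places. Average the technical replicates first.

Mean Ct: Fox3 DMSO 24.580; Fox3 EGF 22.880; Rpl13a DMSO 19.710; Rpl13a EGF 20.150
ΔCt(DMSO) = 24.580 − 19.710 = 4.870
ΔCt(EGF) = 22.880 − 20.150 = 2.730
ΔΔCt = 2.730 − 4.870 = -2.140
Fold change = 2^(−(-2.140)) = 2^2.140 = 4.4076

4.408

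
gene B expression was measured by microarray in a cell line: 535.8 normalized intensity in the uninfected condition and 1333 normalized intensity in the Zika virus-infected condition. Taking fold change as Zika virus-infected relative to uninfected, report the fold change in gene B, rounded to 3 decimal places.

2.488

Fold change = 1333 / 535.8 = 2.4879
gene B is upregulated.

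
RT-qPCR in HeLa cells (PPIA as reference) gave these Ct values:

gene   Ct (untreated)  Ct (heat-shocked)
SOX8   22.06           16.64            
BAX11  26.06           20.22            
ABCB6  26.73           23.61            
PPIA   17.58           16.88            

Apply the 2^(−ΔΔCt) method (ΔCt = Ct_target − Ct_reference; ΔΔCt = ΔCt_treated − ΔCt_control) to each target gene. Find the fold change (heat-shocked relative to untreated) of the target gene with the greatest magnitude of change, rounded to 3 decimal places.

SOX8: ΔΔCt = (16.64−16.88) − (22.06−17.58) = -0.24 − 4.48 = -4.72; fold change = 2^4.72 = 26.355
BAX11: ΔΔCt = (20.22−16.88) − (26.06−17.58) = 3.34 − 8.48 = -5.14; fold change = 2^5.14 = 35.261
ABCB6: ΔΔCt = (23.61−16.88) − (26.73−17.58) = 6.73 − 9.15 = -2.42; fold change = 2^2.42 = 5.352
BAX11 has the largest |ΔΔCt| = 5.14.

35.261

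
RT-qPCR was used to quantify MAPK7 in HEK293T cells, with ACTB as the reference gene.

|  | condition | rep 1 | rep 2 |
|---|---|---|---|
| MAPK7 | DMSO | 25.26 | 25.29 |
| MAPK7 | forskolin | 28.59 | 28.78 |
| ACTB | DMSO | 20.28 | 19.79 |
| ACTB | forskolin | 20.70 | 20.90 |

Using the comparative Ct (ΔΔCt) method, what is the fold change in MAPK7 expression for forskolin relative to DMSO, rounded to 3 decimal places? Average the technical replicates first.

0.160

Mean Ct: MAPK7 DMSO 25.275; MAPK7 forskolin 28.685; ACTB DMSO 20.035; ACTB forskolin 20.800
ΔCt(DMSO) = 25.275 − 20.035 = 5.240
ΔCt(forskolin) = 28.685 − 20.800 = 7.885
ΔΔCt = 7.885 − 5.240 = 2.645
Fold change = 2^(−2.645) = 0.1599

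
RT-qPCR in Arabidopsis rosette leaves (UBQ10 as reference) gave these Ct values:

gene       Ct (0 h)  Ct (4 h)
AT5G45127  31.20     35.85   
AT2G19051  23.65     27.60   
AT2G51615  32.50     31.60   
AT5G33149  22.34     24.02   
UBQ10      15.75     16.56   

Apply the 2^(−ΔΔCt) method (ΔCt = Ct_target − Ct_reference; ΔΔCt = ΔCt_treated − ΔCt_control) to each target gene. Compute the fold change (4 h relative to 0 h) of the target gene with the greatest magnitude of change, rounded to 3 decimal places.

AT5G45127: ΔΔCt = (35.85−16.56) − (31.20−15.75) = 19.29 − 15.45 = 3.84; fold change = 2^-3.84 = 0.070
AT2G19051: ΔΔCt = (27.60−16.56) − (23.65−15.75) = 11.04 − 7.90 = 3.14; fold change = 2^-3.14 = 0.113
AT2G51615: ΔΔCt = (31.60−16.56) − (32.50−15.75) = 15.04 − 16.75 = -1.71; fold change = 2^1.71 = 3.272
AT5G33149: ΔΔCt = (24.02−16.56) − (22.34−15.75) = 7.46 − 6.59 = 0.87; fold change = 2^-0.87 = 0.547
AT5G45127 has the largest |ΔΔCt| = 3.84.

0.070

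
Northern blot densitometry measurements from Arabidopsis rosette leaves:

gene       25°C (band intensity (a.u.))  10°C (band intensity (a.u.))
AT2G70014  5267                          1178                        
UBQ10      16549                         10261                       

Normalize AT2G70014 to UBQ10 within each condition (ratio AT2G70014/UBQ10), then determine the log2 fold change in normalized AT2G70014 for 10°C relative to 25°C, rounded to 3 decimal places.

-1.471

AT2G70014/UBQ10 (25°C) = 5267 / 16549 = 0.31827
AT2G70014/UBQ10 (10°C) = 1178 / 10261 = 0.1148
Fold change = 0.1148 / 0.31827 = 0.3607
log2(0.3607) = -1.4711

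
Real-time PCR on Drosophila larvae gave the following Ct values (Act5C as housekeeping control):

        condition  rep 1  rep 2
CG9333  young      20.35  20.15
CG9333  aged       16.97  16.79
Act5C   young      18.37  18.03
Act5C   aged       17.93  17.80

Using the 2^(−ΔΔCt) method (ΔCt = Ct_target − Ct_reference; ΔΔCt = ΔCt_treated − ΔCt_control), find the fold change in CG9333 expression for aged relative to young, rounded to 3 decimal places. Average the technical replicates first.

8.196

Mean Ct: CG9333 young 20.250; CG9333 aged 16.880; Act5C young 18.200; Act5C aged 17.865
ΔCt(young) = 20.250 − 18.200 = 2.050
ΔCt(aged) = 16.880 − 17.865 = -0.985
ΔΔCt = -0.985 − 2.050 = -3.035
Fold change = 2^(−(-3.035)) = 2^3.035 = 8.1965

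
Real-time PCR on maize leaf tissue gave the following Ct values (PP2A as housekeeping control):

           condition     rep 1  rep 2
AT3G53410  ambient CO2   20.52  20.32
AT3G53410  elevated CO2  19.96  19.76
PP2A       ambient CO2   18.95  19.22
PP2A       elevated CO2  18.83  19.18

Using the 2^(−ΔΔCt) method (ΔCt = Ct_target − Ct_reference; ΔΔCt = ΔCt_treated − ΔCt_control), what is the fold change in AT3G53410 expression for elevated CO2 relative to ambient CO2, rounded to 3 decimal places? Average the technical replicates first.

Mean Ct: AT3G53410 ambient CO2 20.420; AT3G53410 elevated CO2 19.860; PP2A ambient CO2 19.085; PP2A elevated CO2 19.005
ΔCt(ambient CO2) = 20.420 − 19.085 = 1.335
ΔCt(elevated CO2) = 19.860 − 19.005 = 0.855
ΔΔCt = 0.855 − 1.335 = -0.480
Fold change = 2^(−(-0.480)) = 2^0.480 = 1.3947

1.395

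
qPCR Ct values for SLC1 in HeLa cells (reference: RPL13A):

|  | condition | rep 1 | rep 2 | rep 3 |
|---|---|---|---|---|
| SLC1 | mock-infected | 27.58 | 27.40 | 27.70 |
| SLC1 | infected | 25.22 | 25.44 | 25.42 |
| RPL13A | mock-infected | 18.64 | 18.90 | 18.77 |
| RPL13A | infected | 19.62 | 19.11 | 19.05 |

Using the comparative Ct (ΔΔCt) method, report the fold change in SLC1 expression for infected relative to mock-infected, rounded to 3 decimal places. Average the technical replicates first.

6.453

Mean Ct: SLC1 mock-infected 27.560; SLC1 infected 25.360; RPL13A mock-infected 18.770; RPL13A infected 19.260
ΔCt(mock-infected) = 27.560 − 18.770 = 8.790
ΔCt(infected) = 25.360 − 19.260 = 6.100
ΔΔCt = 6.100 − 8.790 = -2.690
Fold change = 2^(−(-2.690)) = 2^2.690 = 6.4531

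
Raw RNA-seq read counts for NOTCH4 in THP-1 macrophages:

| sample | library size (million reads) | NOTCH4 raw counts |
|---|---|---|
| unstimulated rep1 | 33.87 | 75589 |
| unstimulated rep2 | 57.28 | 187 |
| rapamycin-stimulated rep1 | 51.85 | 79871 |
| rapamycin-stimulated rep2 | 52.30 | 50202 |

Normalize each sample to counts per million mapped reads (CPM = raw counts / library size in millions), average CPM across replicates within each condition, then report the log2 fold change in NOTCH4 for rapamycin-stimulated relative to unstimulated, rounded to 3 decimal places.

0.162

CPM(unstimulated rep1) = 75589 / 33.87 = 2231.7390
CPM(unstimulated rep2) = 187 / 57.28 = 3.2647
CPM(rapamycin-stimulated rep1) = 79871 / 51.85 = 1540.4243
CPM(rapamycin-stimulated rep2) = 50202 / 52.30 = 959.8853
mean CPM(unstimulated) = 1117.5018; mean CPM(rapamycin-stimulated) = 1250.1548
Fold change = 1250.1548 / 1117.5018 = 1.11870
log2(1.11870) = 0.1618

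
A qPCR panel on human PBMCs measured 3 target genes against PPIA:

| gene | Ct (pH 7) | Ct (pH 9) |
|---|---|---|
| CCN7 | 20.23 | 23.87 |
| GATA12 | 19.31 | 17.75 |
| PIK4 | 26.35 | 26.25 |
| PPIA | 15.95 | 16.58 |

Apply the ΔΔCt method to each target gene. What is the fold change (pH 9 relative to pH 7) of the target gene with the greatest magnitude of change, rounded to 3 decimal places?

CCN7: ΔΔCt = (23.87−16.58) − (20.23−15.95) = 7.29 − 4.28 = 3.01; fold change = 2^-3.01 = 0.124
GATA12: ΔΔCt = (17.75−16.58) − (19.31−15.95) = 1.17 − 3.36 = -2.19; fold change = 2^2.19 = 4.563
PIK4: ΔΔCt = (26.25−16.58) − (26.35−15.95) = 9.67 − 10.40 = -0.73; fold change = 2^0.73 = 1.659
CCN7 has the largest |ΔΔCt| = 3.01.

0.124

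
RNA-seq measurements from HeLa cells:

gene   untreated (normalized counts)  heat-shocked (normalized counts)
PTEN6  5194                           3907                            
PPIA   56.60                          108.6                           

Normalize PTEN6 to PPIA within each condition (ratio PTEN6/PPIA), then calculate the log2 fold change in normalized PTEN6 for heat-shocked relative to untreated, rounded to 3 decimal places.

PTEN6/PPIA (untreated) = 5194 / 56.60 = 91.767
PTEN6/PPIA (heat-shocked) = 3907 / 108.6 = 35.976
Fold change = 35.976 / 91.767 = 0.3920
log2(0.3920) = -1.3509

-1.351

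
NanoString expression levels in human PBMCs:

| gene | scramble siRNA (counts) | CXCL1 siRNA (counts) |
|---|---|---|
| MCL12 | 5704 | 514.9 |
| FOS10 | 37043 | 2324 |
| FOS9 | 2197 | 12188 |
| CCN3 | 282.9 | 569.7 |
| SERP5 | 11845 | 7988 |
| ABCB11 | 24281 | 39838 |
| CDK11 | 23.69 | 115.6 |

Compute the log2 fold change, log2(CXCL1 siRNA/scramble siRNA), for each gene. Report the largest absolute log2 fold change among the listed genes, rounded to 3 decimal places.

log2(514.9/5704) = -3.470  (MCL12)
log2(2324/37043) = -3.995  (FOS10)
log2(12188/2197) = 2.472  (FOS9)
log2(569.7/282.9) = 1.010  (CCN3)
log2(7988/11845) = -0.568  (SERP5)
log2(39838/24281) = 0.714  (ABCB11)
log2(115.6/23.69) = 2.287  (CDK11)
The largest magnitude belongs to FOS10.

3.995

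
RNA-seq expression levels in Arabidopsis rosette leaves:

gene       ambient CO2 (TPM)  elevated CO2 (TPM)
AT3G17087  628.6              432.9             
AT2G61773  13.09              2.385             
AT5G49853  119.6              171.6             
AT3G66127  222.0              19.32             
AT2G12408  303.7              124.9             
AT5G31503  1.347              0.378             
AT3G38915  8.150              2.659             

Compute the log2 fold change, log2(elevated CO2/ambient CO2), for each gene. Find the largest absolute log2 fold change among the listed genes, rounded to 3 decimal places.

3.522

log2(432.9/628.6) = -0.538  (AT3G17087)
log2(2.385/13.09) = -2.456  (AT2G61773)
log2(171.6/119.6) = 0.521  (AT5G49853)
log2(19.32/222.0) = -3.522  (AT3G66127)
log2(124.9/303.7) = -1.282  (AT2G12408)
log2(0.378/1.347) = -1.833  (AT5G31503)
log2(2.659/8.150) = -1.616  (AT3G38915)
The largest magnitude belongs to AT3G66127.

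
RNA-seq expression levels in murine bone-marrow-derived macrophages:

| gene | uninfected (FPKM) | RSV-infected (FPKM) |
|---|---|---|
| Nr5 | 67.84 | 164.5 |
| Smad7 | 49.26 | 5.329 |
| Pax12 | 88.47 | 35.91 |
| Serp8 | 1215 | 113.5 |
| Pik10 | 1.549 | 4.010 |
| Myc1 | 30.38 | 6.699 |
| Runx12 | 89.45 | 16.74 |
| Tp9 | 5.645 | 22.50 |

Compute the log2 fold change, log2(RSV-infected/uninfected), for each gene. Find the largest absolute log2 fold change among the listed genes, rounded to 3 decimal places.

log2(164.5/67.84) = 1.278  (Nr5)
log2(5.329/49.26) = -3.208  (Smad7)
log2(35.91/88.47) = -1.301  (Pax12)
log2(113.5/1215) = -3.420  (Serp8)
log2(4.010/1.549) = 1.372  (Pik10)
log2(6.699/30.38) = -2.181  (Myc1)
log2(16.74/89.45) = -2.418  (Runx12)
log2(22.50/5.645) = 1.995  (Tp9)
The largest magnitude belongs to Serp8.

3.420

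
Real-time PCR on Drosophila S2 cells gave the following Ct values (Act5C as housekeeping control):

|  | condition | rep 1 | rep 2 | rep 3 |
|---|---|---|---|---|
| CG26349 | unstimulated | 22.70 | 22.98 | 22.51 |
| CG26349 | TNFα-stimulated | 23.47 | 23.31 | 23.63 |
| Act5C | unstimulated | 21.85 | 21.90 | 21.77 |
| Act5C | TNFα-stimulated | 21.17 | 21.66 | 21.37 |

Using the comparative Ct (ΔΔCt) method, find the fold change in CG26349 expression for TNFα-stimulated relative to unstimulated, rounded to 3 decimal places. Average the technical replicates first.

0.441

Mean Ct: CG26349 unstimulated 22.730; CG26349 TNFα-stimulated 23.470; Act5C unstimulated 21.840; Act5C TNFα-stimulated 21.400
ΔCt(unstimulated) = 22.730 − 21.840 = 0.890
ΔCt(TNFα-stimulated) = 23.470 − 21.400 = 2.070
ΔΔCt = 2.070 − 0.890 = 1.180
Fold change = 2^(−1.180) = 0.4414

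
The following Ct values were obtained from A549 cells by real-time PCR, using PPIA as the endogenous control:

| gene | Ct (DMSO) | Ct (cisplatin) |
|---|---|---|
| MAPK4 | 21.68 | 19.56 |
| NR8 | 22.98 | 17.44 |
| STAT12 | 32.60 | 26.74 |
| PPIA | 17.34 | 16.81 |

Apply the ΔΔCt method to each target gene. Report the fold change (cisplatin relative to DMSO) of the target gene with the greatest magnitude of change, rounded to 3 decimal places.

40.224

MAPK4: ΔΔCt = (19.56−16.81) − (21.68−17.34) = 2.75 − 4.34 = -1.59; fold change = 2^1.59 = 3.010
NR8: ΔΔCt = (17.44−16.81) − (22.98−17.34) = 0.63 − 5.64 = -5.01; fold change = 2^5.01 = 32.223
STAT12: ΔΔCt = (26.74−16.81) − (32.60−17.34) = 9.93 − 15.26 = -5.33; fold change = 2^5.33 = 40.224
STAT12 has the largest |ΔΔCt| = 5.33.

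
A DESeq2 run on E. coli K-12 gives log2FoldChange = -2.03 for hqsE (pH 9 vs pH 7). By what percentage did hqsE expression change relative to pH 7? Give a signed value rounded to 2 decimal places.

-75.51%

Fold change = 2^(-2.03) = 0.2449
Percent change = (FC − 1) × 100% = (0.2449 − 1) × 100 = -75.51%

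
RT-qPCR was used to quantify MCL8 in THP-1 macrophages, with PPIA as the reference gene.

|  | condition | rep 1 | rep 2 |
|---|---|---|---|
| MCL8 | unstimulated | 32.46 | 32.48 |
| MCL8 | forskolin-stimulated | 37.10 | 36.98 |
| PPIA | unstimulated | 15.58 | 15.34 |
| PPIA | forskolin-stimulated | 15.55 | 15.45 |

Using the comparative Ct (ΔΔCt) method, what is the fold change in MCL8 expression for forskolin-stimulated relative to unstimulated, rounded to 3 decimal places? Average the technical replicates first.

0.043

Mean Ct: MCL8 unstimulated 32.470; MCL8 forskolin-stimulated 37.040; PPIA unstimulated 15.460; PPIA forskolin-stimulated 15.500
ΔCt(unstimulated) = 32.470 − 15.460 = 17.010
ΔCt(forskolin-stimulated) = 37.040 − 15.500 = 21.540
ΔΔCt = 21.540 − 17.010 = 4.530
Fold change = 2^(−4.530) = 0.0433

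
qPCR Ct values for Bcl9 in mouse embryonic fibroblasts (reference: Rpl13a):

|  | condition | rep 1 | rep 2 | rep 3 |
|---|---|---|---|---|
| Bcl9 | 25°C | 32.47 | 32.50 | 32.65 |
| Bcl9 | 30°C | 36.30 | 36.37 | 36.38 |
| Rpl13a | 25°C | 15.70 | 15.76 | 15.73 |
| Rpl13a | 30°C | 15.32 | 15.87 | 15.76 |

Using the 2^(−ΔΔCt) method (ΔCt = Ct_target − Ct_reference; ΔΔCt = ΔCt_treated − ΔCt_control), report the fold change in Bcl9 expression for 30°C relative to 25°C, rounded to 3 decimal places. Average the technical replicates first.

Mean Ct: Bcl9 25°C 32.540; Bcl9 30°C 36.350; Rpl13a 25°C 15.730; Rpl13a 30°C 15.650
ΔCt(25°C) = 32.540 − 15.730 = 16.810
ΔCt(30°C) = 36.350 − 15.650 = 20.700
ΔΔCt = 20.700 − 16.810 = 3.890
Fold change = 2^(−3.890) = 0.0675

0.067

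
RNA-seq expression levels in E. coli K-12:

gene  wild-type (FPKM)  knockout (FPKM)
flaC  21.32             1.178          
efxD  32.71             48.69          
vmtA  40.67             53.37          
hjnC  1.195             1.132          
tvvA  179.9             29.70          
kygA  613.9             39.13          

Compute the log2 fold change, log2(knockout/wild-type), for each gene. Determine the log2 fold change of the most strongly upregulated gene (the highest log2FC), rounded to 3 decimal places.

log2(1.178/21.32) = -4.178  (flaC)
log2(48.69/32.71) = 0.574  (efxD)
log2(53.37/40.67) = 0.392  (vmtA)
log2(1.132/1.195) = -0.078  (hjnC)
log2(29.70/179.9) = -2.599  (tvvA)
log2(39.13/613.9) = -3.972  (kygA)
efxD is most strongly upregulated.

0.574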